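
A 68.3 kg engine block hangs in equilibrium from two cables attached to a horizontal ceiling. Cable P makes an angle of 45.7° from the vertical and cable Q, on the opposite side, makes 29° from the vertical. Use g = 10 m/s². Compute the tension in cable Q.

T_Q ≈ 507 N

Angles from the horizontal: cable P is 90° − 45.7° = 44.3°, cable Q is 90° − 29° = 61°.
Weight W = 68.3 × 10 = 683 N acts straight down.
Horizontal: T_P cos 44.3° = T_Q cos 61°  →  T_P = 0.6774 T_Q.
Vertical: T_P sin 44.3° + T_Q sin 61° = 683.
Substituting the horizontal relation into the vertical equation gives 1.348 T_Q = 683, so T_Q = 506.8 N.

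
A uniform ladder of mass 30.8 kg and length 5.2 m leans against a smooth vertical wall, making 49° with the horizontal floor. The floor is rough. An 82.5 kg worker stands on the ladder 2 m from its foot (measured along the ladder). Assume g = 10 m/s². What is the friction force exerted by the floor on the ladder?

Torques about the foot: N_wall · 5.2 sin 49° = 30.8×10×2.6 cos 49° + 82.5×10×2 cos 49° → N_wall = 409.7 N.
ΣF_x = 0: f_floor = N_wall = 409.7 N.

f ≈ 410 N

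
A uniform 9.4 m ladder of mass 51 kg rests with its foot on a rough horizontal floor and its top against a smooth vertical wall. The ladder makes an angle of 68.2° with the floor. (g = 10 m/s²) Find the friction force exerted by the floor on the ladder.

f ≈ 102 N

Torques about the foot: N_wall · 9.4 sin 68.2° = 51×10×4.7 cos 68.2° → N_wall = 101.99 N.
ΣF_x = 0: f_floor = N_wall = 101.99 N.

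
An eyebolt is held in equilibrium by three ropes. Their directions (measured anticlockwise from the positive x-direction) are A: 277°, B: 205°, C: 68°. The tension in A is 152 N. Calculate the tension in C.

T_C ≈ 212 N

Resolve: ΣF_x = 152 cos 277° + T_B cos 205° + T_C cos 68° = 0.
        ΣF_y = 152 sin 277° + T_B sin 205° + T_C sin 68° = 0.
The known terms sum to (18.52, -150.9) N, so -0.9063 T_B + 0.3746 T_C = -18.52 and -0.4226 T_B + 0.9272 T_C = 150.9.
Solving simultaneously: T_B = 108.1 N, T_C = 212 N.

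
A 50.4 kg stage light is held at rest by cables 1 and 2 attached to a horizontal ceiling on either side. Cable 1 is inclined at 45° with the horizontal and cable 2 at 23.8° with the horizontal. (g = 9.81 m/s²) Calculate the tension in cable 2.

Weight W = 50.4 × 9.81 = 494.4 N acts straight down.
Horizontal: T_1 cos 45° = T_2 cos 23.8°  →  T_1 = 1.294 T_2.
Vertical: T_1 sin 45° + T_2 sin 23.8° = 494.4.
Substituting the horizontal relation into the vertical equation gives 1.319 T_2 = 494.4, so T_2 = 375 N.

T_2 ≈ 375 N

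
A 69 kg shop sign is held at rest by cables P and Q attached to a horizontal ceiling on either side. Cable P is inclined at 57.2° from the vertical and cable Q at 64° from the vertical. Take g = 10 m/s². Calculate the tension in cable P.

T_P ≈ 725 N

Angles from the horizontal: cable P is 90° − 57.2° = 32.8°, cable Q is 90° − 64° = 26°.
Weight W = 69 × 10 = 690 N acts straight down.
Horizontal: T_P cos 32.8° = T_Q cos 26°  →  T_Q = 0.9352 T_P.
Vertical: T_P sin 32.8° + T_Q sin 26° = 690.
Substituting the horizontal relation into the vertical equation gives 0.9517 T_P = 690, so T_P = 725 N.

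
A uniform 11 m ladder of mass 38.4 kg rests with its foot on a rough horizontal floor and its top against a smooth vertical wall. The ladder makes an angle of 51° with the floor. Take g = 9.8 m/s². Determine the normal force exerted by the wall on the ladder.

Torques about the foot: N_wall · 11 sin 51° = 38.4×9.8×5.5 cos 51° → N_wall = 152.37 N.

N_wall ≈ 152 N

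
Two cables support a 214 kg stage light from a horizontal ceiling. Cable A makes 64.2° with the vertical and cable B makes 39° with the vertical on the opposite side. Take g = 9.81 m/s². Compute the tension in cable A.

T_A ≈ 1360 N

Angles from the horizontal: cable A is 90° − 64.2° = 25.8°, cable B is 90° − 39° = 51°.
Weight W = 214 × 9.81 = 2099 N acts straight down.
Horizontal: T_A cos 25.8° = T_B cos 51°  →  T_B = 1.431 T_A.
Vertical: T_A sin 25.8° + T_B sin 51° = 2099.
Substituting the horizontal relation into the vertical equation gives 1.547 T_A = 2099, so T_A = 1357 N.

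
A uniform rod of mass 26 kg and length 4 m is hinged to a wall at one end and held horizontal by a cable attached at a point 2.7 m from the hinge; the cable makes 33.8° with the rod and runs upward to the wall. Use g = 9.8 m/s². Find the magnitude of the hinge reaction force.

|H| ≈ 290 N

Take torques about the hinge: T sin 33.8° · 2.7 = 26×9.8×2 = 509.6 N·m.
So T = 509.6 / (0.5563 × 2.7) = 339.28 N.
ΣF_x = 0: H_x = T cos 33.8° = 281.94 N.
ΣF_y = 0: H_y = (26×9.8) − T sin 33.8° = 254.8 − 188.74 = 66.059 N.
|H| = √(H_x² + H_y²) = √((281.94)² + (66.059)²) = 289.57 N.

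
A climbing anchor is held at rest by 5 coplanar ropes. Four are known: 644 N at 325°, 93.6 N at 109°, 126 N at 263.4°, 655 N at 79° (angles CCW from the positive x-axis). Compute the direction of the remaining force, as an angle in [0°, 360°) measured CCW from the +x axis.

Sum the known components: ΣF_x = 607.6 N, ΣF_y = 236.9 N.
For equilibrium the remaining force must supply (−ΣF_x, −ΣF_y) = (-607.6, -236.9) N.
Magnitude = √((-607.6)² + (-236.9)²) = 652.1 N; direction = atan2(-236.9, -607.6) = 201.3°.

θ ≈ 201°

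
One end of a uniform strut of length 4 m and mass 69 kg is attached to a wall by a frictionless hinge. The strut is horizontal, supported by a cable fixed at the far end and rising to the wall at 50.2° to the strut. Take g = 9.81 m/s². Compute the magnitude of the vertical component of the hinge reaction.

Take torques about the hinge: T sin 50.2° · 4 = 69×9.81×2 = 1353.8 N·m.
So T = 1353.8 / (0.7683 × 4) = 440.52 N.
ΣF_y = 0: H_y = (69×9.81) − T sin 50.2° = 676.89 − 338.44 = 338.44 N.

|H_y| ≈ 338 N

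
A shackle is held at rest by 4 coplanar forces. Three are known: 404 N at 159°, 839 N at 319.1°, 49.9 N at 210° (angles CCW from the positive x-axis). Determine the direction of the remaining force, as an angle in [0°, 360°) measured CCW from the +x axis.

θ ≈ 116°

Sum the known components: ΣF_x = 213.8 N, ΣF_y = -429.5 N.
For equilibrium the remaining force must supply (−ΣF_x, −ΣF_y) = (-213.8, 429.5) N.
Magnitude = √((-213.8)² + (429.5)²) = 479.8 N; direction = atan2(429.5, -213.8) = 116.5°.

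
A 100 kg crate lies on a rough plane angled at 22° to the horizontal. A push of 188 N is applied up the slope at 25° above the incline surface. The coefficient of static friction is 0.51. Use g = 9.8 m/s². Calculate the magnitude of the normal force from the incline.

N ≈ 829 N

Axes along / perpendicular to the incline. W sin 22° = 367.1 N down-slope; W cos 22° = 908.6 N into the surface.
Perpendicular: N = W cos 22° − P sin 25° = 908.6 − 79.45 = 829.2 N.
Along incline: P cos 25° + f = W sin 22° (friction acts up-slope) → f = 367.1 − 170.4 = 196.7 N.
|f| = 196.7 N ≤ μN = 422.9 N, so the crate is indeed static.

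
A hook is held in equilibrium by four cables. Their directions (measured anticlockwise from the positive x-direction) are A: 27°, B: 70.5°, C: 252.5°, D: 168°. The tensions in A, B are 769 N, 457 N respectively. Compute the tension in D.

Resolve: ΣF_x = 769 cos 27° + 457 cos 70.5° + T_C cos 252.5° + T_D cos 168° = 0.
        ΣF_y = 769 sin 27° + 457 sin 70.5° + T_C sin 252.5° + T_D sin 168° = 0.
The known terms sum to (837.7, 779.9) N, so -0.3007 T_C − 0.9781 T_D = -837.7 and -0.9537 T_C + 0.2079 T_D = -779.9.
Solving simultaneously: T_C = 941.4 N, T_D = 567 N.

T_D ≈ 567 N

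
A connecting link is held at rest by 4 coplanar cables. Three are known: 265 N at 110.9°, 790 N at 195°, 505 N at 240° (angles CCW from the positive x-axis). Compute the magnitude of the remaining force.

F ≈ 1180 N

Sum the known components: ΣF_x = -1110 N, ΣF_y = -394.2 N.
For equilibrium the remaining force must supply (−ΣF_x, −ΣF_y) = (1110, 394.2) N.
Magnitude = √((1110)² + (394.2)²) = 1178 N; direction = atan2(394.2, 1110) = 19.6°.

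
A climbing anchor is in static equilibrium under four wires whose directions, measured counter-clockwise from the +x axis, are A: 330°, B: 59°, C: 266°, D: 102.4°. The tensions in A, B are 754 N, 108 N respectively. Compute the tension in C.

Resolve: ΣF_x = 754 cos 330° + 108 cos 59° + T_C cos 266° + T_D cos 102.4° = 0.
        ΣF_y = 754 sin 330° + 108 sin 59° + T_C sin 266° + T_D sin 102.4° = 0.
The known terms sum to (708.6, -284.4) N, so -0.0698 T_C − 0.2147 T_D = -708.6 and -0.9976 T_C + 0.9767 T_D = 284.4.
Solving simultaneously: T_C = 2235 N, T_D = 2574 N.

T_C ≈ 2230 N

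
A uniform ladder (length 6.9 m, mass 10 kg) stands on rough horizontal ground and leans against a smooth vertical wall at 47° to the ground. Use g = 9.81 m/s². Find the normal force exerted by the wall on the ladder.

Torques about the foot: N_wall · 6.9 sin 47° = 10×9.81×3.45 cos 47° → N_wall = 45.74 N.

N_wall ≈ 45.7 N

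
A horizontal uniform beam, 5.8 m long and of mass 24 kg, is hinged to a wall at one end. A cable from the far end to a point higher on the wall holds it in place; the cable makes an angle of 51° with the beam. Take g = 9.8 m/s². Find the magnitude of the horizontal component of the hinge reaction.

H_x ≈ 95.2 N

Take torques about the hinge: T sin 51° · 5.8 = 24×9.8×2.9 = 682.08 N·m.
So T = 682.08 / (0.7771 × 5.8) = 151.32 N.
ΣF_x = 0: H_x = T cos 51° = 95.231 N.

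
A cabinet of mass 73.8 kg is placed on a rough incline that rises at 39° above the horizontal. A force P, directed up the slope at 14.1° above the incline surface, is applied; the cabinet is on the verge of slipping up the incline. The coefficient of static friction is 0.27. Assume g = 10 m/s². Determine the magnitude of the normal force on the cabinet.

On the verge of sliding up the incline, friction equals μN and acts down the slope.
Perpendicular: N + P sin 14.1° = W cos 39° = 573.5 N.
Along incline: P cos 14.1° = W sin 39° + μN  with W sin 39° = 464.4 N.
Solving the pair for P and N: P = 598 N, N = 427.9 N (and f = μN = 115.5 N).

N ≈ 428 N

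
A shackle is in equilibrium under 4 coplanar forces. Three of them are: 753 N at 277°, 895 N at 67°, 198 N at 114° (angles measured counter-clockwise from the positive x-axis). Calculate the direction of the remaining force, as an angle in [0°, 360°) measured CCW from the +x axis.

Sum the known components: ΣF_x = 360.9 N, ΣF_y = 257.3 N.
For equilibrium the remaining force must supply (−ΣF_x, −ΣF_y) = (-360.9, -257.3) N.
Magnitude = √((-360.9)² + (-257.3)²) = 443.3 N; direction = atan2(-257.3, -360.9) = 215.5°.

θ ≈ 215°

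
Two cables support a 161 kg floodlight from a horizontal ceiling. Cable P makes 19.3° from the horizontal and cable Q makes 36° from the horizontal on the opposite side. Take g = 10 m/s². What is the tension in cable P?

T_P ≈ 1580 N

Weight W = 161 × 10 = 1610 N acts straight down.
Horizontal: T_P cos 19.3° = T_Q cos 36°  →  T_Q = 1.167 T_P.
Vertical: T_P sin 19.3° + T_Q sin 36° = 1610.
Substituting the horizontal relation into the vertical equation gives 1.016 T_P = 1610, so T_P = 1584 N.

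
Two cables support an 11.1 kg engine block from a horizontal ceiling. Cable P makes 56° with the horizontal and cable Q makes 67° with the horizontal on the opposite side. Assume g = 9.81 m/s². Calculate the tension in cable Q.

T_Q ≈ 72.6 N

Weight W = 11.1 × 9.81 = 108.9 N acts straight down.
Horizontal: T_P cos 56° = T_Q cos 67°  →  T_P = 0.6987 T_Q.
Vertical: T_P sin 56° + T_Q sin 67° = 108.9.
Substituting the horizontal relation into the vertical equation gives 1.5 T_Q = 108.9, so T_Q = 72.6 N.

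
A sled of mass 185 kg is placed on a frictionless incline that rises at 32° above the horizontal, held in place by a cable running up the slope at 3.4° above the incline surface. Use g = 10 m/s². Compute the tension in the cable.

Take axes along and perpendicular to the incline. Weight components: W sin 32° = 980.4 N down-slope, W cos 32° = 1569 N into the surface.
Along incline: T cos 3.4° = W sin 32° → T = 982.1 N.
Perpendicular: N = W cos 32° − T sin 3.4° = 1511 N.

T ≈ 982 N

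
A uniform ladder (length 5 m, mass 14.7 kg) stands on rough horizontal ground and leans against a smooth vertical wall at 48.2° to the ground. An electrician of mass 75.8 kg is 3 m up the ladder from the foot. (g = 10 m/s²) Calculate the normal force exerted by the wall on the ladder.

N_wall ≈ 472 N

Torques about the foot: N_wall · 5 sin 48.2° = 14.7×10×2.5 cos 48.2° + 75.8×10×3 cos 48.2° → N_wall = 472.35 N.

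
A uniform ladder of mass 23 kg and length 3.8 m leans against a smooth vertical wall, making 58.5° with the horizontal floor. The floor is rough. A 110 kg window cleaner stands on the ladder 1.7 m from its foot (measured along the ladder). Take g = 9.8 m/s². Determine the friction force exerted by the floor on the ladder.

Torques about the foot: N_wall · 3.8 sin 58.5° = 23×9.8×1.9 cos 58.5° + 110×9.8×1.7 cos 58.5° → N_wall = 364.59 N.
ΣF_x = 0: f_floor = N_wall = 364.59 N.

f ≈ 365 N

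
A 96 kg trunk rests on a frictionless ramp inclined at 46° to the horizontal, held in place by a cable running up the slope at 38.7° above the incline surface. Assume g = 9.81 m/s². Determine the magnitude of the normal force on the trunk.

Take axes along and perpendicular to the incline. Weight components: W sin 46° = 677.4 N down-slope, W cos 46° = 654.2 N into the surface.
Along incline: T cos 38.7° = W sin 46° → T = 868 N.
Perpendicular: N = W cos 46° − T sin 38.7° = 111.5 N.

N ≈ 111 N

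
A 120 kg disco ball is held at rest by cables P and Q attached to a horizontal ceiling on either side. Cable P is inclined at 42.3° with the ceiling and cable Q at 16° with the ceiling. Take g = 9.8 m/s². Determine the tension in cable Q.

T_Q ≈ 1020 N

Weight W = 120 × 9.8 = 1176 N acts straight down.
Horizontal: T_P cos 42.3° = T_Q cos 16°  →  T_P = 1.3 T_Q.
Vertical: T_P sin 42.3° + T_Q sin 16° = 1176.
Substituting the horizontal relation into the vertical equation gives 1.15 T_Q = 1176, so T_Q = 1022 N.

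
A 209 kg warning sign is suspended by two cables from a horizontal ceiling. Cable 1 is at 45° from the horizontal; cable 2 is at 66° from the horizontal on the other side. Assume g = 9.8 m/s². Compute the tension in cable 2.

T_2 ≈ 1550 N

Weight W = 209 × 9.8 = 2048 N acts straight down.
Horizontal: T_1 cos 45° = T_2 cos 66°  →  T_1 = 0.5752 T_2.
Vertical: T_1 sin 45° + T_2 sin 66° = 2048.
Substituting the horizontal relation into the vertical equation gives 1.32 T_2 = 2048, so T_2 = 1551 N.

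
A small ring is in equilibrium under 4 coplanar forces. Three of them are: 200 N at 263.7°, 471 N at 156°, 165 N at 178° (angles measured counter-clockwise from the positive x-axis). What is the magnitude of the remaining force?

Sum the known components: ΣF_x = -617.1 N, ΣF_y = -1.461 N.
For equilibrium the remaining force must supply (−ΣF_x, −ΣF_y) = (617.1, 1.461) N.
Magnitude = √((617.1)² + (1.461)²) = 617.1 N; direction = atan2(1.461, 617.1) = 0.1°.

F ≈ 617 N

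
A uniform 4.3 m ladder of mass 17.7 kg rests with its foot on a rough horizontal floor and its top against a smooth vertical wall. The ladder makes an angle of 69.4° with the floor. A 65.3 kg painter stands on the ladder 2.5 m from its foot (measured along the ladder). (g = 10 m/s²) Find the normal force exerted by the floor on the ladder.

N_floor ≈ 830 N

ΣF_y = 0: N_floor = 17.7×10 + 65.3×10 = 830 N.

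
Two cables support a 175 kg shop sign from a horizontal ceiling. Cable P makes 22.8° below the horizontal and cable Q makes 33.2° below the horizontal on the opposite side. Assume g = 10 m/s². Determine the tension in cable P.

T_P ≈ 1770 N

Weight W = 175 × 10 = 1750 N acts straight down.
Horizontal: T_P cos 22.8° = T_Q cos 33.2°  →  T_Q = 1.102 T_P.
Vertical: T_P sin 22.8° + T_Q sin 33.2° = 1750.
Substituting the horizontal relation into the vertical equation gives 0.9908 T_P = 1750, so T_P = 1766 N.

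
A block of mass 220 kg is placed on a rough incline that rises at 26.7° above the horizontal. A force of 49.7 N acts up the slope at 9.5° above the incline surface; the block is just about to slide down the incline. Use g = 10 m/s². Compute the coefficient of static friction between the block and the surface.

μ ≈ 0.480

On the verge of sliding down the incline, friction is at its maximum μN and acts up the slope.
Perpendicular to incline: N = W cos 26.7° − P sin 9.5° = 1965 − 8.203 = 1957 N.
Along incline: P cos 9.5° + μN = W sin 26.7° → μ = (W sin 26.7° − P cos 9.5°) / N = 0.48.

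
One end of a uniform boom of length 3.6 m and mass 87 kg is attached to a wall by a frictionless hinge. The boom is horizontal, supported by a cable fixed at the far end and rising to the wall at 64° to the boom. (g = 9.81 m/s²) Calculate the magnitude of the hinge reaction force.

Take torques about the hinge: T sin 64° · 3.6 = 87×9.81×1.8 = 1536.2 N·m.
So T = 1536.2 / (0.8988 × 3.6) = 474.79 N.
ΣF_x = 0: H_x = T cos 64° = 208.13 N.
ΣF_y = 0: H_y = (87×9.81) − T sin 64° = 853.47 − 426.74 = 426.73 N.
|H| = √(H_x² + H_y²) = √((208.13)² + (426.73)²) = 474.79 N.

|H| ≈ 475 N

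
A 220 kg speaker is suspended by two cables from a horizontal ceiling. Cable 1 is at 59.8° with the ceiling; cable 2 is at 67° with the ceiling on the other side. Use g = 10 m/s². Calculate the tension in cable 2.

Weight W = 220 × 10 = 2200 N acts straight down.
Horizontal: T_1 cos 59.8° = T_2 cos 67°  →  T_1 = 0.7768 T_2.
Vertical: T_1 sin 59.8° + T_2 sin 67° = 2200.
Substituting the horizontal relation into the vertical equation gives 1.592 T_2 = 2200, so T_2 = 1382 N.

T_2 ≈ 1380 N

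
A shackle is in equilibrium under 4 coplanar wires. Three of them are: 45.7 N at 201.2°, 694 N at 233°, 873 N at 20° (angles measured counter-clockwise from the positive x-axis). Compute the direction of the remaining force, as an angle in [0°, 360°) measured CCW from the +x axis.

Sum the known components: ΣF_x = 360.1 N, ΣF_y = -272.2 N.
For equilibrium the remaining force must supply (−ΣF_x, −ΣF_y) = (-360.1, 272.2) N.
Magnitude = √((-360.1)² + (272.2)²) = 451.4 N; direction = atan2(272.2, -360.1) = 142.9°.

θ ≈ 143°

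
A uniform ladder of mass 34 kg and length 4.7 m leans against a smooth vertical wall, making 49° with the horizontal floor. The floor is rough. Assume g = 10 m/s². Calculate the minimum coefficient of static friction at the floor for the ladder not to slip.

ΣF_y = 0: N_floor = 34×10 = 340 N.
Torques about the foot: N_wall · 4.7 sin 49° = 34×10×2.35 cos 49° → N_wall = 147.78 N.
ΣF_x = 0: f_floor = N_wall = 147.78 N.
μ_min = f_floor / N_floor = 147.78 / 340 = 0.4346.

μ_min ≈ 0.435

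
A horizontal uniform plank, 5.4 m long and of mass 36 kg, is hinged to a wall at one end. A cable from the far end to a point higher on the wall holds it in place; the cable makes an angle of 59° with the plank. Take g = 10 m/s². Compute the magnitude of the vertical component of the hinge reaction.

|H_y| ≈ 180 N

Take torques about the hinge: T sin 59° · 5.4 = 36×10×2.7 = 972 N·m.
So T = 972 / (0.8572 × 5.4) = 209.99 N.
ΣF_y = 0: H_y = (36×10) − T sin 59° = 360 − 180 = 180 N.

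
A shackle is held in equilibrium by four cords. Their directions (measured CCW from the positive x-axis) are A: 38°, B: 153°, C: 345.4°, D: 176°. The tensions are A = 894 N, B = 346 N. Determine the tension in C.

Resolve: ΣF_x = 894 cos 38° + 346 cos 153° + T_C cos 345.4° + T_D cos 176° = 0.
        ΣF_y = 894 sin 38° + 346 sin 153° + T_C sin 345.4° + T_D sin 176° = 0.
The known terms sum to (396.2, 707.5) N, so 0.9677 T_C − 0.9976 T_D = -396.2 and -0.2521 T_C + 0.0698 T_D = -707.5.
Solving simultaneously: T_C = 3987 N, T_D = 4265 N.

T_C ≈ 3990 N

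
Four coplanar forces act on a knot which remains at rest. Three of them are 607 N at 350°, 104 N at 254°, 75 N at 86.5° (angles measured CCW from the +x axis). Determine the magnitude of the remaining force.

Sum the known components: ΣF_x = 573.7 N, ΣF_y = -130.5 N.
For equilibrium the remaining force must supply (−ΣF_x, −ΣF_y) = (-573.7, 130.5) N.
Magnitude = √((-573.7)² + (130.5)²) = 588.3 N; direction = atan2(130.5, -573.7) = 167.2°.

F ≈ 588 N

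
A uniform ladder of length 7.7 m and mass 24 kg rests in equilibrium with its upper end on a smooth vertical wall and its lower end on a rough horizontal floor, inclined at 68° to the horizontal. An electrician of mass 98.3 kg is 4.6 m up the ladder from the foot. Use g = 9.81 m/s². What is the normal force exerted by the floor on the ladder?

ΣF_y = 0: N_floor = 24×9.81 + 98.3×9.81 = 1199.8 N.

N_floor ≈ 1200 N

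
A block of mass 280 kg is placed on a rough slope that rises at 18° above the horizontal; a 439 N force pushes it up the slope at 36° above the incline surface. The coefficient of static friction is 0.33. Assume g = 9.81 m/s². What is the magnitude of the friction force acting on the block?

Axes along / perpendicular to the incline. W sin 18° = 848.8 N down-slope; W cos 18° = 2612 N into the surface.
Perpendicular: N = W cos 18° − P sin 36° = 2612 − 258 = 2354 N.
Along incline: P cos 36° + f = W sin 18° (friction acts up-slope) → f = 848.8 − 355.2 = 493.6 N.
|f| = 493.6 N ≤ μN = 776.9 N, so the block is indeed static.

f ≈ 494 N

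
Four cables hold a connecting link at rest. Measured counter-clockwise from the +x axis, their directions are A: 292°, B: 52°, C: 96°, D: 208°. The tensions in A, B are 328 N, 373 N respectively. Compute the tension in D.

T_D ≈ 377 N

Resolve: ΣF_x = 328 cos 292° + 373 cos 52° + T_C cos 96° + T_D cos 208° = 0.
        ΣF_y = 328 sin 292° + 373 sin 52° + T_C sin 96° + T_D sin 208° = 0.
The known terms sum to (352.5, -10.19) N, so -0.1045 T_C − 0.8829 T_D = -352.5 and 0.9945 T_C − 0.4695 T_D = 10.19.
Solving simultaneously: T_C = 188.2 N, T_D = 377 N.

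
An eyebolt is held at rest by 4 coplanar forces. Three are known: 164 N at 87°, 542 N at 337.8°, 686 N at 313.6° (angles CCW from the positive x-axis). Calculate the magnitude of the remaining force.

F ≈ 1120 N

Sum the known components: ΣF_x = 983.5 N, ΣF_y = -537.8 N.
For equilibrium the remaining force must supply (−ΣF_x, −ΣF_y) = (-983.5, 537.8) N.
Magnitude = √((-983.5)² + (537.8)²) = 1121 N; direction = atan2(537.8, -983.5) = 151.3°.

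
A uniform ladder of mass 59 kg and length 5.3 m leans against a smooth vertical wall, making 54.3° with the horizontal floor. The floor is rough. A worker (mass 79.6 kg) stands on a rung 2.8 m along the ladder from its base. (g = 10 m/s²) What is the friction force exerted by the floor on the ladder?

f ≈ 514 N

Torques about the foot: N_wall · 5.3 sin 54.3° = 59×10×2.65 cos 54.3° + 79.6×10×2.8 cos 54.3° → N_wall = 514.16 N.
ΣF_x = 0: f_floor = N_wall = 514.16 N.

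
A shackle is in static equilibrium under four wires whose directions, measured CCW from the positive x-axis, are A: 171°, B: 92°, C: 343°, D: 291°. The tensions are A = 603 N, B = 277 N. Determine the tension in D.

T_D ≈ 226 N

Resolve: ΣF_x = 603 cos 171° + 277 cos 92° + T_C cos 343° + T_D cos 291° = 0.
        ΣF_y = 603 sin 171° + 277 sin 92° + T_C sin 343° + T_D sin 291° = 0.
The known terms sum to (-605.2, 371.2) N, so 0.9563 T_C + 0.3584 T_D = 605.2 and -0.2924 T_C − 0.9336 T_D = -371.2.
Solving simultaneously: T_C = 548.3 N, T_D = 225.9 N.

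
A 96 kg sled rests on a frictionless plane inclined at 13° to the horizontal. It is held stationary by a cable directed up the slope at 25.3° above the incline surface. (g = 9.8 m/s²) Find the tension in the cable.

T ≈ 234 N

Take axes along and perpendicular to the incline. Weight components: W sin 13° = 211.6 N down-slope, W cos 13° = 916.7 N into the surface.
Along incline: T cos 25.3° = W sin 13° → T = 234.1 N.
Perpendicular: N = W cos 13° − T sin 25.3° = 816.6 N.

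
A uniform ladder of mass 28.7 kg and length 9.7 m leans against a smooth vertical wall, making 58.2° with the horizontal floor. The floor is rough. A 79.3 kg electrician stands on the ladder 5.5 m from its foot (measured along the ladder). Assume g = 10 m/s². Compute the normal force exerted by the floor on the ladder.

ΣF_y = 0: N_floor = 28.7×10 + 79.3×10 = 1080 N.

N_floor ≈ 1080 N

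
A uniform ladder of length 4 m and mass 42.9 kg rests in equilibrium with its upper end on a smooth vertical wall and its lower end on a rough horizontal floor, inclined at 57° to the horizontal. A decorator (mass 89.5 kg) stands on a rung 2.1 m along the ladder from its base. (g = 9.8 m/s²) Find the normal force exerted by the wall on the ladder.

N_wall ≈ 436 N

Torques about the foot: N_wall · 4 sin 57° = 42.9×9.8×2 cos 57° + 89.5×9.8×2.1 cos 57° → N_wall = 435.55 N.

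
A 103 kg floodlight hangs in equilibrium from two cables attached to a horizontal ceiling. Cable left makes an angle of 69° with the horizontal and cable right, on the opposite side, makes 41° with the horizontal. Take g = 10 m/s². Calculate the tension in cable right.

Weight W = 103 × 10 = 1030 N acts straight down.
Horizontal: T_left cos 69° = T_right cos 41°  →  T_left = 2.106 T_right.
Vertical: T_left sin 69° + T_right sin 41° = 1030.
Substituting the horizontal relation into the vertical equation gives 2.622 T_right = 1030, so T_right = 392.8 N.

T_right ≈ 393 N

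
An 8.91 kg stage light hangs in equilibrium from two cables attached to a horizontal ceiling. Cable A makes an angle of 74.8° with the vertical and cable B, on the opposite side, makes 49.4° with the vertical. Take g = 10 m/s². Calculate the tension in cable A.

T_A ≈ 81.8 N

Angles from the horizontal: cable A is 90° − 74.8° = 15.2°, cable B is 90° − 49.4° = 40.6°.
Weight W = 8.91 × 10 = 89.1 N acts straight down.
Horizontal: T_A cos 15.2° = T_B cos 40.6°  →  T_B = 1.271 T_A.
Vertical: T_A sin 15.2° + T_B sin 40.6° = 89.1.
Substituting the horizontal relation into the vertical equation gives 1.089 T_A = 89.1, so T_A = 81.8 N.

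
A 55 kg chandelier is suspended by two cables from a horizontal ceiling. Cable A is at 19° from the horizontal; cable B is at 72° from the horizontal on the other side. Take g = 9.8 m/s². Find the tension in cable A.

T_A ≈ 167 N

Weight W = 55 × 9.8 = 539 N acts straight down.
Horizontal: T_A cos 19° = T_B cos 72°  →  T_B = 3.06 T_A.
Vertical: T_A sin 19° + T_B sin 72° = 539.
Substituting the horizontal relation into the vertical equation gives 3.236 T_A = 539, so T_A = 166.6 N.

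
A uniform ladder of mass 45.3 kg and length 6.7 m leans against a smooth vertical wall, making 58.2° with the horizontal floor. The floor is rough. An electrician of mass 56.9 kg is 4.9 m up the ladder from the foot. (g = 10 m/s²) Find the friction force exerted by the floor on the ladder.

f ≈ 398 N

Torques about the foot: N_wall · 6.7 sin 58.2° = 45.3×10×3.35 cos 58.2° + 56.9×10×4.9 cos 58.2° → N_wall = 398.45 N.
ΣF_x = 0: f_floor = N_wall = 398.45 N.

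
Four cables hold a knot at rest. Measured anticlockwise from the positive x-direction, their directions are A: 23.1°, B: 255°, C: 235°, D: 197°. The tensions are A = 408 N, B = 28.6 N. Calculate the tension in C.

Resolve: ΣF_x = 408 cos 23.1° + 28.6 cos 255° + T_C cos 235° + T_D cos 197° = 0.
        ΣF_y = 408 sin 23.1° + 28.6 sin 255° + T_C sin 235° + T_D sin 197° = 0.
The known terms sum to (367.9, 132.4) N, so -0.5736 T_C − 0.9563 T_D = -367.9 and -0.8192 T_C − 0.2924 T_D = -132.4.
Solving simultaneously: T_C = 31.03 N, T_D = 366.1 N.

T_C ≈ 31 N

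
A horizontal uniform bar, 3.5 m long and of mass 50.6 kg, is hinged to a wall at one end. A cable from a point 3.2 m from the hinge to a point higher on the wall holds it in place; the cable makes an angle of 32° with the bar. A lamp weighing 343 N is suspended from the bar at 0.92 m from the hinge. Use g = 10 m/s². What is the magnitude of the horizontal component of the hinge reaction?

Take torques about the hinge: T sin 32° · 3.2 = 50.6×10×1.75 + 343×0.92 = 1201.1 N·m.
So T = 1201.1 / (0.5299 × 3.2) = 708.28 N.
ΣF_x = 0: H_x = T cos 32° = 600.66 N.

H_x ≈ 601 N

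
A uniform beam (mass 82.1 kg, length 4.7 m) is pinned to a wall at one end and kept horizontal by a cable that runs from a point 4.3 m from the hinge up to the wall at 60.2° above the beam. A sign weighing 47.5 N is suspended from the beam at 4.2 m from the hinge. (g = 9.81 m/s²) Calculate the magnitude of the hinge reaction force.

Take torques about the hinge: T sin 60.2° · 4.3 = 82.1×9.81×2.35 + 47.5×4.2 = 2092.2 N·m.
So T = 2092.2 / (0.8678 × 4.3) = 560.7 N.
ΣF_x = 0: H_x = T cos 60.2° = 278.65 N.
ΣF_y = 0: H_y = (82.1×9.81 + 47.5) − T sin 60.2° = 852.9 − 486.56 = 366.34 N.
|H| = √(H_x² + H_y²) = √((278.65)² + (366.34)²) = 460.28 N.

|H| ≈ 460 N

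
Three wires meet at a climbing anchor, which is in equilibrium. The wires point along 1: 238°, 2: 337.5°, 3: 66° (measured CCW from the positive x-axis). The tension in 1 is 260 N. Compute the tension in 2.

Resolve: ΣF_x = 260 cos 238° + T_2 cos 337.5° + T_3 cos 66° = 0.
        ΣF_y = 260 sin 238° + T_2 sin 337.5° + T_3 sin 66° = 0.
The known terms sum to (-137.8, -220.5) N, so 0.9239 T_2 + 0.4067 T_3 = 137.8 and -0.3827 T_2 + 0.9135 T_3 = 220.5.
Solving simultaneously: T_2 = 36.20 N, T_3 = 256.5 N.

T_2 ≈ 36.2 N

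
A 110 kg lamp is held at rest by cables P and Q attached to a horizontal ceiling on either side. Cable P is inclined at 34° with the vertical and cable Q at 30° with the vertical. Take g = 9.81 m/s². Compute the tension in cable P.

T_P ≈ 600 N

Angles from the horizontal: cable P is 90° − 34° = 56°, cable Q is 90° − 30° = 60°.
Weight W = 110 × 9.81 = 1079 N acts straight down.
Horizontal: T_P cos 56° = T_Q cos 60°  →  T_Q = 1.118 T_P.
Vertical: T_P sin 56° + T_Q sin 60° = 1079.
Substituting the horizontal relation into the vertical equation gives 1.798 T_P = 1079, so T_P = 600.3 N.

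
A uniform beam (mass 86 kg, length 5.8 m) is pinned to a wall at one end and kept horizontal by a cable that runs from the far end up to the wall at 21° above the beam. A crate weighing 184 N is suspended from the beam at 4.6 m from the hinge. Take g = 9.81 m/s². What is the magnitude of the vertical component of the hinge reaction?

|H_y| ≈ 460 N

Take torques about the hinge: T sin 21° · 5.8 = 86×9.81×2.9 + 184×4.6 = 3293 N·m.
So T = 3293 / (0.3584 × 5.8) = 1584.3 N.
ΣF_y = 0: H_y = (86×9.81 + 184) − T sin 21° = 1027.7 − 567.76 = 459.9 N.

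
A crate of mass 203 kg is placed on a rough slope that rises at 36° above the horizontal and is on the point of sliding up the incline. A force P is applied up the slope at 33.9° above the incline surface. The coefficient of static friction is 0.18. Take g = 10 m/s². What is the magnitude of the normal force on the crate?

N ≈ 750 N

On the verge of sliding up the incline, friction equals μN and acts down the slope.
Perpendicular: N + P sin 33.9° = W cos 36° = 1642 N.
Along incline: P cos 33.9° = W sin 36° + μN  with W sin 36° = 1193 N.
Solving the pair for P and N: P = 1600 N, N = 749.8 N (and f = μN = 135 N).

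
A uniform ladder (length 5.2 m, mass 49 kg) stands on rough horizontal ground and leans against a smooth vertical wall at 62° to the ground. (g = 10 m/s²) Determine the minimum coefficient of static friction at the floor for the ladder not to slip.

ΣF_y = 0: N_floor = 49×10 = 490 N.
Torques about the foot: N_wall · 5.2 sin 62° = 49×10×2.6 cos 62° → N_wall = 130.27 N.
ΣF_x = 0: f_floor = N_wall = 130.27 N.
μ_min = f_floor / N_floor = 130.27 / 490 = 0.2659.

μ_min ≈ 0.266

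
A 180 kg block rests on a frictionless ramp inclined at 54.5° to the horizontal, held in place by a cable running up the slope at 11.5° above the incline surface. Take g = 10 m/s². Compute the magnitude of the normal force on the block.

Take axes along and perpendicular to the incline. Weight components: W sin 54.5° = 1465 N down-slope, W cos 54.5° = 1045 N into the surface.
Along incline: T cos 11.5° = W sin 54.5° → T = 1495 N.
Perpendicular: N = W cos 54.5° − T sin 11.5° = 747.1 N.

N ≈ 747 N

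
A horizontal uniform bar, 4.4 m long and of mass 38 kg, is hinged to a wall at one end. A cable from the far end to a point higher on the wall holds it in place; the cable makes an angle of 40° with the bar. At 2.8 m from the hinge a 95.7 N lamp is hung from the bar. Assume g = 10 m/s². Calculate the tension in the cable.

Take torques about the hinge: T sin 40° · 4.4 = 38×10×2.2 + 95.7×2.8 = 1104 N·m.
So T = 1104 / (0.6428 × 4.4) = 390.33 N.

T ≈ 390 N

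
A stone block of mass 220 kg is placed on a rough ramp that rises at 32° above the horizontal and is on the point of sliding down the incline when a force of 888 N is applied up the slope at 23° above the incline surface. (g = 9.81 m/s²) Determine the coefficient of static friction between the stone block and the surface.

On the verge of sliding down the incline, friction is at its maximum μN and acts up the slope.
Perpendicular to incline: N = W cos 32° − P sin 23° = 1830 − 347 = 1483 N.
Along incline: P cos 23° + μN = W sin 32° → μ = (W sin 32° − P cos 23°) / N = 0.22.

μ ≈ 0.220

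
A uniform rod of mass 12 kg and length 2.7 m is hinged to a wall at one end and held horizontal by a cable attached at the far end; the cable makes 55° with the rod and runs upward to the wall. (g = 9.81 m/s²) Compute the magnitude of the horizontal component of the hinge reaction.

Take torques about the hinge: T sin 55° · 2.7 = 12×9.81×1.35 = 158.92 N·m.
So T = 158.92 / (0.8192 × 2.7) = 71.855 N.
ΣF_x = 0: H_x = T cos 55° = 41.214 N.

H_x ≈ 41.2 N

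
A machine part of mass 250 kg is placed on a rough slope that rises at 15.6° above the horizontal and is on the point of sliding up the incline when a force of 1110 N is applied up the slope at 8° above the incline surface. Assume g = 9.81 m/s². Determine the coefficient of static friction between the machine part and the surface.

μ ≈ 0.199

On the verge of sliding up the incline, friction is at its maximum μN and acts down the slope.
Perpendicular to incline: N = W cos 15.6° − P sin 8° = 2362 − 154.5 = 2208 N.
Along incline: P cos 8° − μN = W sin 15.6° → μ = −(W sin 15.6° − P cos 8°) / N = 0.1992.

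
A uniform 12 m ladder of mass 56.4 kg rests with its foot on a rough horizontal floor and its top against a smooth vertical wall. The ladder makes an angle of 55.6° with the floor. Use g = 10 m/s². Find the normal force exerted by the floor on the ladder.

ΣF_y = 0: N_floor = 56.4×10 = 564 N.

N_floor ≈ 564 N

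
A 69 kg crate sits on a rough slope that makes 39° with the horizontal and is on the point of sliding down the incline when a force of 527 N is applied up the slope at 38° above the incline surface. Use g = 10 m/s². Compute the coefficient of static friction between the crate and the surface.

On the verge of sliding down the incline, friction is at its maximum μN and acts up the slope.
Perpendicular to incline: N = W cos 39° − P sin 38° = 536.2 − 324.5 = 211.8 N.
Along incline: P cos 38° + μN = W sin 39° → μ = (W sin 39° − P cos 38°) / N = 0.08948.

μ ≈ 0.0895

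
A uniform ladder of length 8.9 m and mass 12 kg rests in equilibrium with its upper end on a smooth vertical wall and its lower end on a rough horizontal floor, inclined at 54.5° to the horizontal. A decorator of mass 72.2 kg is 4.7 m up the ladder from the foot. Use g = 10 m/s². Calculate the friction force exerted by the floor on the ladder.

f ≈ 315 N

Torques about the foot: N_wall · 8.9 sin 54.5° = 12×10×4.45 cos 54.5° + 72.2×10×4.7 cos 54.5° → N_wall = 314.76 N.
ΣF_x = 0: f_floor = N_wall = 314.76 N.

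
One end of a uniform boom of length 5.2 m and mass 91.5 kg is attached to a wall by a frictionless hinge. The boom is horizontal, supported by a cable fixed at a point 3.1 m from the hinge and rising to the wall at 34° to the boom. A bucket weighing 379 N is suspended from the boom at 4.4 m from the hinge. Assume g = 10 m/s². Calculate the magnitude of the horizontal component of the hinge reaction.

H_x ≈ 1940 N

Take torques about the hinge: T sin 34° · 3.1 = 91.5×10×2.6 + 379×4.4 = 4046.6 N·m.
So T = 4046.6 / (0.5592 × 3.1) = 2334.4 N.
ΣF_x = 0: H_x = T cos 34° = 1935.3 N.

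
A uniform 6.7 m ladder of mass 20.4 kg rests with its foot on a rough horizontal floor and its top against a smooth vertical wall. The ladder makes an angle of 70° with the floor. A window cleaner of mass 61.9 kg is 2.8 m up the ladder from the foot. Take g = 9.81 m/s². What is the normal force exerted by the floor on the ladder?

N_floor ≈ 807 N

ΣF_y = 0: N_floor = 20.4×9.81 + 61.9×9.81 = 807.36 N.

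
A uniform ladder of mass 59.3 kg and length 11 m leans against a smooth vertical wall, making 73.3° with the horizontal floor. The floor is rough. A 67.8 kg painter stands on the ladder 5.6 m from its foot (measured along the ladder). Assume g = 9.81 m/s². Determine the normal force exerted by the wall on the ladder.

N_wall ≈ 189 N

Torques about the foot: N_wall · 11 sin 73.3° = 59.3×9.81×5.5 cos 73.3° + 67.8×9.81×5.6 cos 73.3° → N_wall = 188.85 N.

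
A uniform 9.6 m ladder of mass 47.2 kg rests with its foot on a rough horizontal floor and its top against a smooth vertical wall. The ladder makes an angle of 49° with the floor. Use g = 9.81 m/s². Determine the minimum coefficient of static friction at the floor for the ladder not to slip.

μ_min ≈ 0.435

ΣF_y = 0: N_floor = 47.2×9.81 = 463.03 N.
Torques about the foot: N_wall · 9.6 sin 49° = 47.2×9.81×4.8 cos 49° → N_wall = 201.25 N.
ΣF_x = 0: f_floor = N_wall = 201.25 N.
μ_min = f_floor / N_floor = 201.25 / 463.03 = 0.4346.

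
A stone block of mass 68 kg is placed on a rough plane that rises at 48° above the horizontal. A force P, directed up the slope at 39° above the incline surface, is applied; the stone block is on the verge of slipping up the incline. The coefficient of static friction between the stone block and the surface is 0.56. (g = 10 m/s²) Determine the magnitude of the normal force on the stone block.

On the verge of sliding up the incline, friction equals μN and acts down the slope.
Perpendicular: N + P sin 39° = W cos 48° = 455 N.
Along incline: P cos 39° = W sin 48° + μN  with W sin 48° = 505.3 N.
Solving the pair for P and N: P = 673 N, N = 31.51 N (and f = μN = 17.64 N).

N ≈ 31.5 N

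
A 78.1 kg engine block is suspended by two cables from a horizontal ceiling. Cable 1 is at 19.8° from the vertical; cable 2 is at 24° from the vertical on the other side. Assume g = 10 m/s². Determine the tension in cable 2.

Angles from the horizontal: cable 1 is 90° − 19.8° = 70.2°, cable 2 is 90° − 24° = 66°.
Weight W = 78.1 × 10 = 781 N acts straight down.
Horizontal: T_1 cos 70.2° = T_2 cos 66°  →  T_1 = 1.201 T_2.
Vertical: T_1 sin 70.2° + T_2 sin 66° = 781.
Substituting the horizontal relation into the vertical equation gives 2.043 T_2 = 781, so T_2 = 382.2 N.

T_2 ≈ 382 N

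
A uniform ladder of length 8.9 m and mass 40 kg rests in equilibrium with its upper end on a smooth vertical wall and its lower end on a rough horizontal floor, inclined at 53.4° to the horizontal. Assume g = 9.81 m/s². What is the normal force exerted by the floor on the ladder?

ΣF_y = 0: N_floor = 40×9.81 = 392.4 N.

N_floor ≈ 392 N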